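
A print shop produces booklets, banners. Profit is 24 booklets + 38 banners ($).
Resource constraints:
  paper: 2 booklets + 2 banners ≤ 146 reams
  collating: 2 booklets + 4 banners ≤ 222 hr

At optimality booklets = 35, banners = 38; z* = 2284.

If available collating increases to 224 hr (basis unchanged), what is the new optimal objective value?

2298

Check each constraint at x*: paper 146/146 (tight); collating 222/222 (tight).
From A_Bᵀ y = c: 2·y_paper + 2·y_collating = 24; 2·y_paper + 4·y_collating = 38.
This yields shadow prices y_paper = 5, y_collating = 7.
Δz = y_collating·Δb = 7 × (2) = 14, so new z* = 2284 + 14 = 2298.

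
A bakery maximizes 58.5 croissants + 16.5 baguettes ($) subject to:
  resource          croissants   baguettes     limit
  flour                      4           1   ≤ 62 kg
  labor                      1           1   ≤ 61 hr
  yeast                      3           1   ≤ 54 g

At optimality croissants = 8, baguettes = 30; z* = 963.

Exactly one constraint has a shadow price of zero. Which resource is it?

flour: 62/62 (binding)
labor: 38/61 (slack 23)
yeast: 54/54 (binding)
By complementary slackness, a constraint with positive slack has shadow price 0 → labor.

labor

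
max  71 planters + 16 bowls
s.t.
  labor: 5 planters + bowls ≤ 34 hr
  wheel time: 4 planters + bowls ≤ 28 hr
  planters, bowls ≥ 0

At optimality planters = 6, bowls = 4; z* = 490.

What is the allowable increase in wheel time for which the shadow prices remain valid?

6

Binding constraints: labor, wheel time. The basis is B = [[5,1],[4,1]] with det 1.
Per unit increase in wheel time, x* moves by d = (-1, 5).
The basis stays optimal until planters reaches 0; allowable increase = 6 hr.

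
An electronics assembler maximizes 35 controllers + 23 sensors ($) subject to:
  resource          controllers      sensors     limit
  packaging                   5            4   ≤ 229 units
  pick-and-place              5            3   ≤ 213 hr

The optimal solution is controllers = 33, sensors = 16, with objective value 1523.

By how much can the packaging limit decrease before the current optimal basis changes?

16

Binding constraints: packaging, pick-and-place. The basis is B = [[5,4],[5,3]] with det -5.
Per unit decrease in packaging, x* moves by d = (0.6, -1).
The basis stays optimal until sensors reaches 0; allowable decrease = 16 units.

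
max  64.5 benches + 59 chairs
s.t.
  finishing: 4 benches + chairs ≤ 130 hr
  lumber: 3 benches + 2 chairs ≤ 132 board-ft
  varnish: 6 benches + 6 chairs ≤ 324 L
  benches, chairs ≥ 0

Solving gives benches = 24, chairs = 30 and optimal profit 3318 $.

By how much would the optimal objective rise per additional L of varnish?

Binding: lumber and varnish. Non-binding: finishing (4 unused).
Slack constraints have shadow price 0 (complementary slackness).
The binding rows give the dual system: 3·y_lumber + 6·y_varnish = 64.5 and 2·y_lumber + 6·y_varnish = 59.
→ y_lumber = 5.5 and y_varnish = 8.
Shadow price of varnish = 8.

8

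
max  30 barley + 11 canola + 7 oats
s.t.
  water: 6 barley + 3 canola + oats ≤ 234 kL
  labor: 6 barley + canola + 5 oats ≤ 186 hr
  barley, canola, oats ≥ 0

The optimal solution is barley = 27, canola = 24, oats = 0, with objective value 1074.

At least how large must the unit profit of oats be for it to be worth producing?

13

At the optimum: water uses 234 of 234 (binding); labor uses 186 of 186 (binding).
Dual feasibility on the basic columns requires 6·y_water + 6·y_labor = 30, 3·y_water + 1·y_labor = 11.
This yields shadow prices y_water = 3, y_labor = 2.
oats enters the basis when its profit ≥ yᵀa₃ = 3·1 + 2·5 = 13.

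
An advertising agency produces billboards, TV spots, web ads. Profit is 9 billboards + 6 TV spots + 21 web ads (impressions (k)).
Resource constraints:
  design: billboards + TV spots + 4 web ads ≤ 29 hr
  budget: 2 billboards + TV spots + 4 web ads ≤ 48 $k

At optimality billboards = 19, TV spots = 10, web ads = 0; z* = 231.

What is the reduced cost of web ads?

-3

Check each constraint at x*: design 29/29 (tight); budget 48/48 (tight).
Dual feasibility on the basic columns requires 1·y_design + 2·y_budget = 9, 1·y_design + 1·y_budget = 6.
Solving: y_design = 3, y_budget = 3.
Reduced cost of web ads: c₃ − yᵀa₃ = 21 − (3·4 + 3·4) = 21 − 24 = -3.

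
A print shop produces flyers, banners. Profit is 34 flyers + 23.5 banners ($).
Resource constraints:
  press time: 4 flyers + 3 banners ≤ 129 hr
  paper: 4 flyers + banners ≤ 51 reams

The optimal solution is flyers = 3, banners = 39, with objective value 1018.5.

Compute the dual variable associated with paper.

1

At the optimum: press time uses 129 of 129 (binding); paper uses 51 of 51 (binding).
Dual feasibility on the basic columns requires 4·y_press time + 4·y_paper = 34, 3·y_press time + 1·y_paper = 23.5.
→ y_press time = 7.5 and y_paper = 1.
Shadow price of paper = 1.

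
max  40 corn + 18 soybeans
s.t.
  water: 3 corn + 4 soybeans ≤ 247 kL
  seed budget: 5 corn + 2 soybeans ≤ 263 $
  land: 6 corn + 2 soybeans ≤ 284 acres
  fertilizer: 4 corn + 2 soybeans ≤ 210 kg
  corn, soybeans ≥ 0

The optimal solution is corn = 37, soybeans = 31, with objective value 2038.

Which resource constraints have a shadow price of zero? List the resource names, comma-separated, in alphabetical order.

seed budget, water

water: 235/247 (slack 12)
seed budget: 247/263 (slack 16)
land: 284/284 (binding)
fertilizer: 210/210 (binding)
By complementary slackness, a constraint with positive slack has shadow price 0 → seed budget, water.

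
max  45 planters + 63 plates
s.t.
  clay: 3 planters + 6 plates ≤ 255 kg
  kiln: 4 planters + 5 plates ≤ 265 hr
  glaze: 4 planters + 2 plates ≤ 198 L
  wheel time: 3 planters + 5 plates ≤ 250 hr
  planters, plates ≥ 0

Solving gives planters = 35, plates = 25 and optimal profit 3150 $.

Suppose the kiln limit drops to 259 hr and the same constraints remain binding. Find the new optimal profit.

Check each constraint at x*: clay 255/255 (tight); kiln 265/265 (tight); glaze 190/198 (slack 8); wheel time 230/250 (slack 20).
By complementary slackness, y = 0 for the non-binding constraints.
The binding rows give the dual system: 3·y_clay + 4·y_kiln = 45 and 6·y_clay + 5·y_kiln = 63.
→ y_clay = 3 and y_kiln = 9.
Δz = y_kiln·Δb = 9 × (-6) = -54, so new z* = 3150 − 54 = 3096.

3096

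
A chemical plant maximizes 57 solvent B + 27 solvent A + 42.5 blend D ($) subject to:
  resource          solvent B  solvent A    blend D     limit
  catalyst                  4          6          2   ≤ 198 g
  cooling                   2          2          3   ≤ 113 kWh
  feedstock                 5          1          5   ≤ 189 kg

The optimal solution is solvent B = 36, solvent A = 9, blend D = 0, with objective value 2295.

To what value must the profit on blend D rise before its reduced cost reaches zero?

51

At the optimum: catalyst uses 198 of 198 (binding); cooling uses 90 of 113 (slack = 23); feedstock uses 189 of 189 (binding).
By complementary slackness, y = 0 for the non-binding constraint.
The binding rows give the dual system: 4·y_catalyst + 5·y_feedstock = 57 and 6·y_catalyst + 1·y_feedstock = 27.
Solving: y_catalyst = 3, y_feedstock = 9.
blend D enters the basis when its profit ≥ yᵀa₃ = 3·2 + 9·5 = 51.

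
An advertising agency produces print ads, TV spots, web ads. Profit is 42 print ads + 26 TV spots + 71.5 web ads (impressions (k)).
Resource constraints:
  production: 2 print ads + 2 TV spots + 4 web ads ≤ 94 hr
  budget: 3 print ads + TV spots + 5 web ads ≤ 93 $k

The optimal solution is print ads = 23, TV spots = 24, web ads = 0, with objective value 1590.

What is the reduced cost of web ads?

Both production and budget are binding at x*.
The binding rows give the dual system: 2·y_production + 3·y_budget = 42 and 2·y_production + 1·y_budget = 26.
→ y_production = 9 and y_budget = 8.
Reduced cost of web ads: c₃ − yᵀa₃ = 71.5 − (9·4 + 8·5) = 71.5 − 76 = -4.5.

-4.5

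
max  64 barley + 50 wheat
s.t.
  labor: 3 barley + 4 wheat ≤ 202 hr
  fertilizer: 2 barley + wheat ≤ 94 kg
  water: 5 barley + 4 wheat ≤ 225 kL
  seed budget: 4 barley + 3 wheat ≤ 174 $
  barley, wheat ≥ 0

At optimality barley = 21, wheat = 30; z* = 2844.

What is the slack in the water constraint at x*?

water used = 5·21 + 4·30 = 225; slack = 225 − 225 = 0.

0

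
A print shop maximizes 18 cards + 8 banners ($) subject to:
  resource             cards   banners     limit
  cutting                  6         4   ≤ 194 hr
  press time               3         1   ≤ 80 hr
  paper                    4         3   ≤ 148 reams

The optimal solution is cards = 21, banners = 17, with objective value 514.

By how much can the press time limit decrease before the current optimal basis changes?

Binding constraints: cutting, press time. The basis is B = [[6,4],[3,1]] with det -6.
Per unit decrease in press time, x* moves by d = (-0.6667, 1).
The basis stays optimal until cards reaches 0; allowable decrease = 31.5 hr.

31.5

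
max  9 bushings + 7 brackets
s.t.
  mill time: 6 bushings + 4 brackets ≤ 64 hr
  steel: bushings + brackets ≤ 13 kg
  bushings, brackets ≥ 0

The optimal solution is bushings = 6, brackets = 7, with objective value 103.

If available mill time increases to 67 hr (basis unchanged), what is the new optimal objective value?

Check each constraint at x*: mill time 64/64 (tight); steel 13/13 (tight).
From A_Bᵀ y = c: 6·y_mill time + 1·y_steel = 9; 4·y_mill time + 1·y_steel = 7.
Solving: y_mill time = 1, y_steel = 3.
Δz = y_mill time·Δb = 1 × (3) = 3, so new z* = 103 + 3 = 106.

106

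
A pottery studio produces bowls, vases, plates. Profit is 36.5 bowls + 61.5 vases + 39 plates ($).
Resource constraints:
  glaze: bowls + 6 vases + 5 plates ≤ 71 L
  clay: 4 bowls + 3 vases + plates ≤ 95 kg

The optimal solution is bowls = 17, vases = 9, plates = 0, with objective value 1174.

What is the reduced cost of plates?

-1

Check each constraint at x*: glaze 71/71 (tight); clay 95/95 (tight).
From A_Bᵀ y = c: 1·y_glaze + 4·y_clay = 36.5; 6·y_glaze + 3·y_clay = 61.5.
Solving: y_glaze = 6.5, y_clay = 7.5.
Reduced cost of plates: c₃ − yᵀa₃ = 39 − (6.5·5 + 7.5·1) = 39 − 40 = -1.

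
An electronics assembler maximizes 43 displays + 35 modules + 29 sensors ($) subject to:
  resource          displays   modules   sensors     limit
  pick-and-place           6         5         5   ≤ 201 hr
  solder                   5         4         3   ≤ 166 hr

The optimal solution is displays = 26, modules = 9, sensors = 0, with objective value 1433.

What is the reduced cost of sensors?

-1

At the optimum: pick-and-place uses 201 of 201 (binding); solder uses 166 of 166 (binding).
From A_Bᵀ y = c: 6·y_pick-and-place + 5·y_solder = 43; 5·y_pick-and-place + 4·y_solder = 35.
→ y_pick-and-place = 3 and y_solder = 5.
Reduced cost of sensors: c₃ − yᵀa₃ = 29 − (3·5 + 5·3) = 29 − 30 = -1.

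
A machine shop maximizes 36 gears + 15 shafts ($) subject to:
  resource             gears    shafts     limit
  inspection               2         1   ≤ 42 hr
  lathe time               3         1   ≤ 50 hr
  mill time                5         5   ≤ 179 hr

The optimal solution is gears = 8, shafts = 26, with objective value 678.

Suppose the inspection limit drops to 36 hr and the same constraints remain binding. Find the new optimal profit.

Binding: inspection and lathe time. Non-binding: mill time (9 unused).
By complementary slackness, y = 0 for the non-binding constraint.
Dual feasibility on the basic columns requires 2·y_inspection + 3·y_lathe time = 36, 1·y_inspection + 1·y_lathe time = 15.
→ y_inspection = 9 and y_lathe time = 6.
Δz = y_inspection·Δb = 9 × (-6) = -54, so new z* = 678 − 54 = 624.

624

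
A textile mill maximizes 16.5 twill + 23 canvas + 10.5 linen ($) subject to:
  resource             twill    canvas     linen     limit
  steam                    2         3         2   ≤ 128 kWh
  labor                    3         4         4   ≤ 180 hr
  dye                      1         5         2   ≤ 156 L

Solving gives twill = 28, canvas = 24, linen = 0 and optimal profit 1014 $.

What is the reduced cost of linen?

Binding: steam and labor. Non-binding: dye (8 unused).
Since dye is not tight, its dual is 0.
From A_Bᵀ y = c: 2·y_steam + 3·y_labor = 16.5; 3·y_steam + 4·y_labor = 23.
Solving: y_steam = 3, y_labor = 3.5.
Reduced cost of linen: c₃ − yᵀa₃ = 10.5 − (3·2 + 3.5·4) = 10.5 − 20 = -9.5.

-9.5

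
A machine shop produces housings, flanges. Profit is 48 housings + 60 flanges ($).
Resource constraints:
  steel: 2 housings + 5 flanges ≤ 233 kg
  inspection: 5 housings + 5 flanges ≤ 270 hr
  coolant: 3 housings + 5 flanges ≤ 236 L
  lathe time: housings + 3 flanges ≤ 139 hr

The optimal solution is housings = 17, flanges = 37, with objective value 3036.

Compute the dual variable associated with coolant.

Binding: inspection and coolant. Non-binding: steel (14 unused), lathe time (11 unused).
Slack constraints have shadow price 0 (complementary slackness).
From A_Bᵀ y = c: 5·y_inspection + 3·y_coolant = 48; 5·y_inspection + 5·y_coolant = 60.
Solving: y_inspection = 6, y_coolant = 6.
Shadow price of coolant = 6.

6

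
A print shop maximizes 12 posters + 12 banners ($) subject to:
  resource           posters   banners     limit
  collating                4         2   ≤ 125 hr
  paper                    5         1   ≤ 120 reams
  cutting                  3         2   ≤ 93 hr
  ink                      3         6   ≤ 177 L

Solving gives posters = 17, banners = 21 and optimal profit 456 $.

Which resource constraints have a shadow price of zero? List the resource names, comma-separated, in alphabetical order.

collating: 110/125 (slack 15)
paper: 106/120 (slack 14)
cutting: 93/93 (binding)
ink: 177/177 (binding)
By complementary slackness, a constraint with positive slack has shadow price 0 → collating, paper.

collating, paper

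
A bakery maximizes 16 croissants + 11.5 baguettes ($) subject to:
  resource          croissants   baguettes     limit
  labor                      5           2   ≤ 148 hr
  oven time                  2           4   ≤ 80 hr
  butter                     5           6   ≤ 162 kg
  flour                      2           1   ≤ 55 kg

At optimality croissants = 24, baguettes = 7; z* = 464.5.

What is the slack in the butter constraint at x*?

butter used = 5·24 + 6·7 = 162; slack = 162 − 162 = 0.

0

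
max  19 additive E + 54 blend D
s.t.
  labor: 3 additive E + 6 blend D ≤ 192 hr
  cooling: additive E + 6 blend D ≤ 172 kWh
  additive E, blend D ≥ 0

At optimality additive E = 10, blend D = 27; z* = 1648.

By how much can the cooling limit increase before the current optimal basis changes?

20

Binding constraints: labor, cooling. The basis is B = [[3,6],[1,6]] with det 12.
Per unit increase in cooling, x* moves by d = (-0.5, 0.25).
The basis stays optimal until additive E reaches 0; allowable increase = 20 kWh.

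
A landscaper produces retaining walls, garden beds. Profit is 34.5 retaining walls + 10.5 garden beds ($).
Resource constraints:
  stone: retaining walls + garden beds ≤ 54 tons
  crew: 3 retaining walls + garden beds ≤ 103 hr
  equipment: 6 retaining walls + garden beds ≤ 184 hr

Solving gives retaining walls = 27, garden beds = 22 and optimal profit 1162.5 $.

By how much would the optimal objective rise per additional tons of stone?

0

Binding: crew and equipment. Non-binding: stone (5 unused).
Slack constraints have shadow price 0 (complementary slackness).
Dual feasibility on the basic columns requires 3·y_crew + 6·y_equipment = 34.5, 1·y_crew + 1·y_equipment = 10.5.
→ y_crew = 9.5 and y_equipment = 1.
Shadow price of stone = 0.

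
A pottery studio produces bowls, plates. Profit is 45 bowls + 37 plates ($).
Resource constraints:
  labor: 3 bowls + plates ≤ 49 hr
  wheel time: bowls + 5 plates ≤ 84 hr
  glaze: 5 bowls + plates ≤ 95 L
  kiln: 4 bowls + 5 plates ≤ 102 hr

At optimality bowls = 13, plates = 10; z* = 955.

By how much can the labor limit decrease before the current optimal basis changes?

Binding constraints: labor, kiln. The basis is B = [[3,1],[4,5]] with det 11.
Per unit decrease in labor, x* moves by d = (-0.4545, 0.3636).
The basis stays optimal until wheel time becomes binding; allowable decrease = 15.4 hr.

15.4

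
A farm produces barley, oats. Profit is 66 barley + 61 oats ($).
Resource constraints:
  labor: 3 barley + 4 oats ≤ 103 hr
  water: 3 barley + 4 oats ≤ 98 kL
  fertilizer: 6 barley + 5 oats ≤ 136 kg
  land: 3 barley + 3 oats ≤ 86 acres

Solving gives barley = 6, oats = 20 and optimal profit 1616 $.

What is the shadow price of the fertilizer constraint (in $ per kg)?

9

Binding: water and fertilizer. Non-binding: labor (5 unused), land (8 unused).
Slack constraints have shadow price 0 (complementary slackness).
From A_Bᵀ y = c: 3·y_water + 6·y_fertilizer = 66; 4·y_water + 5·y_fertilizer = 61.
Solving: y_water = 4, y_fertilizer = 9.
Shadow price of fertilizer = 9.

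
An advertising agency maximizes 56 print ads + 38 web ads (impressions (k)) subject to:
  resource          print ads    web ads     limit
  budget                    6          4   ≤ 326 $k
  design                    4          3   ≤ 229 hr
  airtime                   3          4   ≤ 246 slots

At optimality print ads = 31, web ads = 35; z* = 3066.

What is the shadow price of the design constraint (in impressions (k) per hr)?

At the optimum: budget uses 326 of 326 (binding); design uses 229 of 229 (binding); airtime uses 233 of 246 (slack = 13).
Since airtime is not tight, its dual is 0.
From A_Bᵀ y = c: 6·y_budget + 4·y_design = 56; 4·y_budget + 3·y_design = 38.
This yields shadow prices y_budget = 8, y_design = 2.
Shadow price of design = 2.

2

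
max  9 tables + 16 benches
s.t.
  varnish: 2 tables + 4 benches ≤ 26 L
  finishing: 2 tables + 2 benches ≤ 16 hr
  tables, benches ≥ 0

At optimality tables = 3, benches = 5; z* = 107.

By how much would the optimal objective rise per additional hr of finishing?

Check each constraint at x*: varnish 26/26 (tight); finishing 16/16 (tight).
From A_Bᵀ y = c: 2·y_varnish + 2·y_finishing = 9; 4·y_varnish + 2·y_finishing = 16.
Solving: y_varnish = 3.5, y_finishing = 1.
Shadow price of finishing = 1.

1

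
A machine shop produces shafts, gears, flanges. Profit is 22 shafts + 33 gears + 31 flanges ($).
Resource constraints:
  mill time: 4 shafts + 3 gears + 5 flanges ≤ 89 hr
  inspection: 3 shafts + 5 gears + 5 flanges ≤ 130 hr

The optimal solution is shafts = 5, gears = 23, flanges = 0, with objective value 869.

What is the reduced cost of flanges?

-4

Check each constraint at x*: mill time 89/89 (tight); inspection 130/130 (tight).
Dual feasibility on the basic columns requires 4·y_mill time + 3·y_inspection = 22, 3·y_mill time + 5·y_inspection = 33.
→ y_mill time = 1 and y_inspection = 6.
Reduced cost of flanges: c₃ − yᵀa₃ = 31 − (1·5 + 6·5) = 31 − 35 = -4.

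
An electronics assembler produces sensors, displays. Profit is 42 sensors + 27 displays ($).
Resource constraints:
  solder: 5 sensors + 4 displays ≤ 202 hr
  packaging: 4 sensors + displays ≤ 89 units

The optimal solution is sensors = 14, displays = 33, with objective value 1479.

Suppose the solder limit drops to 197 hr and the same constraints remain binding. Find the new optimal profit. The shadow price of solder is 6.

1449

Δb = -5, so new z* = 1479 + (6)·(-5) = 1479 − 30 = 1449.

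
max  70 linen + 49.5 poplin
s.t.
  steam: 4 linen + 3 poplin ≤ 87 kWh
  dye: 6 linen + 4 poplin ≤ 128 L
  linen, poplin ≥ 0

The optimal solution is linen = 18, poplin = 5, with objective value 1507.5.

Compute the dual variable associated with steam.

At the optimum: steam uses 87 of 87 (binding); dye uses 128 of 128 (binding).
Dual feasibility on the basic columns requires 4·y_steam + 6·y_dye = 70, 3·y_steam + 4·y_dye = 49.5.
This yields shadow prices y_steam = 8.5, y_dye = 6.
Shadow price of steam = 8.5.

8.5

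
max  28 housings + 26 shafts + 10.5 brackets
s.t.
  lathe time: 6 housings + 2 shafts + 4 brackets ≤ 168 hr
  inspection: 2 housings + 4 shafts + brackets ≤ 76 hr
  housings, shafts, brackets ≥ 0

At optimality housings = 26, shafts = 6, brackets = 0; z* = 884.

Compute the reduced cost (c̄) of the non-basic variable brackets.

Check each constraint at x*: lathe time 168/168 (tight); inspection 76/76 (tight).
Dual feasibility on the basic columns requires 6·y_lathe time + 2·y_inspection = 28, 2·y_lathe time + 4·y_inspection = 26.
→ y_lathe time = 3 and y_inspection = 5.
Reduced cost of brackets: c₃ − yᵀa₃ = 10.5 − (3·4 + 5·1) = 10.5 − 17 = -6.5.

-6.5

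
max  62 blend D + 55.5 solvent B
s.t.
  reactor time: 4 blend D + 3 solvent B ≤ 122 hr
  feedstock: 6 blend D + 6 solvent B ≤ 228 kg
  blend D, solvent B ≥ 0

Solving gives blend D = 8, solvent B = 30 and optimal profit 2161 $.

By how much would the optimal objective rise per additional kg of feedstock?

6

At the optimum: reactor time uses 122 of 122 (binding); feedstock uses 228 of 228 (binding).
Dual feasibility on the basic columns requires 4·y_reactor time + 6·y_feedstock = 62, 3·y_reactor time + 6·y_feedstock = 55.5.
Solving: y_reactor time = 6.5, y_feedstock = 6.
Shadow price of feedstock = 6.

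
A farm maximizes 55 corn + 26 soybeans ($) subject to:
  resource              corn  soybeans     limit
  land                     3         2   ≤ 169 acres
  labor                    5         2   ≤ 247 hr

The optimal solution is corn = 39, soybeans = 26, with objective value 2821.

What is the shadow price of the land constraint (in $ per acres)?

5

Both land and labor are binding at x*.
From A_Bᵀ y = c: 3·y_land + 5·y_labor = 55; 2·y_land + 2·y_labor = 26.
Solving: y_land = 5, y_labor = 8.
Shadow price of land = 5.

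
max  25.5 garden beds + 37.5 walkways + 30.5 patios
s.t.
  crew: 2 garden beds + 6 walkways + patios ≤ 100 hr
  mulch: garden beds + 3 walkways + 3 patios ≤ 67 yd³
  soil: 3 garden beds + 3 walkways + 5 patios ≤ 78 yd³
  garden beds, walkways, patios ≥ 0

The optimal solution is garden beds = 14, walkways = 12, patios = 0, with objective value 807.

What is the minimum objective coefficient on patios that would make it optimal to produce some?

At the optimum: crew uses 100 of 100 (binding); mulch uses 50 of 67 (slack = 17); soil uses 78 of 78 (binding).
Slack constraints have shadow price 0 (complementary slackness).
From A_Bᵀ y = c: 2·y_crew + 3·y_soil = 25.5; 6·y_crew + 3·y_soil = 37.5.
Solving: y_crew = 3, y_soil = 6.5.
patios enters the basis when its profit ≥ yᵀa₃ = 3·1 + 6.5·5 = 35.5.

35.5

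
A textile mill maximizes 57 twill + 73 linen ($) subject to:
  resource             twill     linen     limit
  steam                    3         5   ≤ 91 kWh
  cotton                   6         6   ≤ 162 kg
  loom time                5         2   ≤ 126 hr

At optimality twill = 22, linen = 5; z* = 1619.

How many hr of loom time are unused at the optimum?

loom time used = 5·22 + 2·5 = 120; slack = 126 − 120 = 6.

6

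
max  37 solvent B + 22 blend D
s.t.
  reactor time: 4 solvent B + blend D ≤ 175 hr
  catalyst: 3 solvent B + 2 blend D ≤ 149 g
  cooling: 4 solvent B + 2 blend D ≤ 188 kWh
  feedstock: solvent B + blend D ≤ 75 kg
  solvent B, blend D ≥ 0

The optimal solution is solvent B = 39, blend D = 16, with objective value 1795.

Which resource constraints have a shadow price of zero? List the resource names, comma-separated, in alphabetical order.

feedstock, reactor time

reactor time: 172/175 (slack 3)
catalyst: 149/149 (binding)
cooling: 188/188 (binding)
feedstock: 55/75 (slack 20)
By complementary slackness, a constraint with positive slack has shadow price 0 → feedstock, reactor time.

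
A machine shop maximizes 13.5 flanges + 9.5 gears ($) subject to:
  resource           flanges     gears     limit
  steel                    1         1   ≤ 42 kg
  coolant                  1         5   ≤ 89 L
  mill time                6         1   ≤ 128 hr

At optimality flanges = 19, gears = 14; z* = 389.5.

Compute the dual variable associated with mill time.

At the optimum: steel uses 33 of 42 (slack = 9); coolant uses 89 of 89 (binding); mill time uses 128 of 128 (binding).
By complementary slackness, y = 0 for the non-binding constraint.
The binding rows give the dual system: 1·y_coolant + 6·y_mill time = 13.5 and 5·y_coolant + 1·y_mill time = 9.5.
This yields shadow prices y_coolant = 1.5, y_mill time = 2.
Shadow price of mill time = 2.

2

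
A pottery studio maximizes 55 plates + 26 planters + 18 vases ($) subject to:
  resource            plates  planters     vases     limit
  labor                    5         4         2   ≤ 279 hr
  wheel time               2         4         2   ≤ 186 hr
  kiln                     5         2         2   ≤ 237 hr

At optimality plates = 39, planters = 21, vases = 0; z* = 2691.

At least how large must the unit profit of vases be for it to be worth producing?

At the optimum: labor uses 279 of 279 (binding); wheel time uses 162 of 186 (slack = 24); kiln uses 237 of 237 (binding).
By complementary slackness, y = 0 for the non-binding constraint.
The binding rows give the dual system: 5·y_labor + 5·y_kiln = 55 and 4·y_labor + 2·y_kiln = 26.
Solving: y_labor = 2, y_kiln = 9.
vases enters the basis when its profit ≥ yᵀa₃ = 2·2 + 9·2 = 22.

22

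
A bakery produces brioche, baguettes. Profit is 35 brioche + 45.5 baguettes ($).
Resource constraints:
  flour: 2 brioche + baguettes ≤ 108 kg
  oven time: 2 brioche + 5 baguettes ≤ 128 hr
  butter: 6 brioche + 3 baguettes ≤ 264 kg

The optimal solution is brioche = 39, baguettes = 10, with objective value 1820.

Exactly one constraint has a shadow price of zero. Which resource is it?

flour: 88/108 (slack 20)
oven time: 128/128 (binding)
butter: 264/264 (binding)
By complementary slackness, a constraint with positive slack has shadow price 0 → flour.

flour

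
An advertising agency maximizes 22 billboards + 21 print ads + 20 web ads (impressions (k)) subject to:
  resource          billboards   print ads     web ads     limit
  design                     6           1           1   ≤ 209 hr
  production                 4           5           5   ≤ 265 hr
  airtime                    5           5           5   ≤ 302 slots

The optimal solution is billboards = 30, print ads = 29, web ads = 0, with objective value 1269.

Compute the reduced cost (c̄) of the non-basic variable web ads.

At the optimum: design uses 209 of 209 (binding); production uses 265 of 265 (binding); airtime uses 295 of 302 (slack = 7).
Slack constraints have shadow price 0 (complementary slackness).
From A_Bᵀ y = c: 6·y_design + 4·y_production = 22; 1·y_design + 5·y_production = 21.
This yields shadow prices y_design = 1, y_production = 4.
Reduced cost of web ads: c₃ − yᵀa₃ = 20 − (1·1 + 4·5) = 20 − 21 = -1.

-1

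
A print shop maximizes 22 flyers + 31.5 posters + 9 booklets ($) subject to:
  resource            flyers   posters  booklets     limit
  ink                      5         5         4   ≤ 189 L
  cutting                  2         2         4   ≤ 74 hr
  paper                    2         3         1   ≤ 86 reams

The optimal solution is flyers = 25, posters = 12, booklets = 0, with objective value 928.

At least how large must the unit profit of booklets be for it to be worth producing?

15.5

Check each constraint at x*: ink 185/189 (slack 4); cutting 74/74 (tight); paper 86/86 (tight).
Slack constraints have shadow price 0 (complementary slackness).
From A_Bᵀ y = c: 2·y_cutting + 2·y_paper = 22; 2·y_cutting + 3·y_paper = 31.5.
This yields shadow prices y_cutting = 1.5, y_paper = 9.5.
booklets enters the basis when its profit ≥ yᵀa₃ = 1.5·4 + 9.5·1 = 15.5.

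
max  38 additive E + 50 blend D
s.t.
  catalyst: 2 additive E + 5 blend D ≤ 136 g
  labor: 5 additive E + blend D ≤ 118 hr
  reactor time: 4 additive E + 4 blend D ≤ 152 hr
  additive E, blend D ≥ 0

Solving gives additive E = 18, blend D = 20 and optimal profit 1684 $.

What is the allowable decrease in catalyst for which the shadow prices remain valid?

Binding constraints: catalyst, reactor time. The basis is B = [[2,5],[4,4]] with det -12.
Per unit decrease in catalyst, x* moves by d = (0.3333, -0.3333).
The basis stays optimal until labor becomes binding; allowable decrease = 6 g.

6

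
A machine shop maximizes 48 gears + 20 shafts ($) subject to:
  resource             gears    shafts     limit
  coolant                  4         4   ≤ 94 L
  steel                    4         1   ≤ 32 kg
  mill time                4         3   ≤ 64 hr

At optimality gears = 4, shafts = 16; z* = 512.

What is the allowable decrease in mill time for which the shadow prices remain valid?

32

Binding constraints: steel, mill time. The basis is B = [[4,1],[4,3]] with det 8.
Per unit decrease in mill time, x* moves by d = (0.125, -0.5).
The basis stays optimal until shafts reaches 0; allowable decrease = 32 hr.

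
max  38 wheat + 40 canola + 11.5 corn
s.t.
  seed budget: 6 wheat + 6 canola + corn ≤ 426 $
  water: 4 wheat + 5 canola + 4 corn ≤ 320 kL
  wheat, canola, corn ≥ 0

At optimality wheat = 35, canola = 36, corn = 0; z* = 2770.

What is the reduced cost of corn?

-1.5

At the optimum: seed budget uses 426 of 426 (binding); water uses 320 of 320 (binding).
The binding rows give the dual system: 6·y_seed budget + 4·y_water = 38 and 6·y_seed budget + 5·y_water = 40.
Solving: y_seed budget = 5, y_water = 2.
Reduced cost of corn: c₃ − yᵀa₃ = 11.5 − (5·1 + 2·4) = 11.5 − 13 = -1.5.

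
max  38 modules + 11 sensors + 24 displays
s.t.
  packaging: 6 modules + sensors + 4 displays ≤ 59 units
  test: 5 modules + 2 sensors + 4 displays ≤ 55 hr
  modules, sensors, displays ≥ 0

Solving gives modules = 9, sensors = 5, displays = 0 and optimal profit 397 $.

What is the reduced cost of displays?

Both packaging and test are binding at x*.
Dual feasibility on the basic columns requires 6·y_packaging + 5·y_test = 38, 1·y_packaging + 2·y_test = 11.
Solving: y_packaging = 3, y_test = 4.
Reduced cost of displays: c₃ − yᵀa₃ = 24 − (3·4 + 4·4) = 24 − 28 = -4.

-4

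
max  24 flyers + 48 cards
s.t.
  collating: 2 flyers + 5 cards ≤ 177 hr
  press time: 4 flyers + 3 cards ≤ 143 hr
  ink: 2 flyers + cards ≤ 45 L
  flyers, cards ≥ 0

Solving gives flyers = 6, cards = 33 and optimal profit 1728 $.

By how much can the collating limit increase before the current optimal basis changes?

48

Binding constraints: collating, ink. The basis is B = [[2,5],[2,1]] with det -8.
Per unit increase in collating, x* moves by d = (-0.125, 0.25).
The basis stays optimal until flyers reaches 0; allowable increase = 48 hr.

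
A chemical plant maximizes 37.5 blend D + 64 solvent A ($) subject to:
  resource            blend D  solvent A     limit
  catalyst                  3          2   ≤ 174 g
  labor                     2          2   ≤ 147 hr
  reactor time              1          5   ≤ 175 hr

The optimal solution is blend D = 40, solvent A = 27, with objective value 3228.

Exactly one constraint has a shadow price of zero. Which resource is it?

catalyst: 174/174 (binding)
labor: 134/147 (slack 13)
reactor time: 175/175 (binding)
By complementary slackness, a constraint with positive slack has shadow price 0 → labor.

labor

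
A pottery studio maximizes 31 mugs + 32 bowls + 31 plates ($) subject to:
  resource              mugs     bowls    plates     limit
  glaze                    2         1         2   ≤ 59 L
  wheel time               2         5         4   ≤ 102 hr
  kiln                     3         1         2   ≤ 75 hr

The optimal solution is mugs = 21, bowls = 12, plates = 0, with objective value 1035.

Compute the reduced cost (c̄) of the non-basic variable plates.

At the optimum: glaze uses 54 of 59 (slack = 5); wheel time uses 102 of 102 (binding); kiln uses 75 of 75 (binding).
By complementary slackness, y = 0 for the non-binding constraint.
From A_Bᵀ y = c: 2·y_wheel time + 3·y_kiln = 31; 5·y_wheel time + 1·y_kiln = 32.
→ y_wheel time = 5 and y_kiln = 7.
Reduced cost of plates: c₃ − yᵀa₃ = 31 − (5·4 + 7·2) = 31 − 34 = -3.

-3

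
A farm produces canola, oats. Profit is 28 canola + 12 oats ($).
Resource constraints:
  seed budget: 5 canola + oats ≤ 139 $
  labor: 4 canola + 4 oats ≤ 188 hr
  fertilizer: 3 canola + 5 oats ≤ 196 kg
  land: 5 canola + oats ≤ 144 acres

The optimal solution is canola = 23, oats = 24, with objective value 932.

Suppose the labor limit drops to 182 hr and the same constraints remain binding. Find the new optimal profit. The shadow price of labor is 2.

Δb = -6, so new z* = 932 + (2)·(-6) = 932 − 12 = 920.

920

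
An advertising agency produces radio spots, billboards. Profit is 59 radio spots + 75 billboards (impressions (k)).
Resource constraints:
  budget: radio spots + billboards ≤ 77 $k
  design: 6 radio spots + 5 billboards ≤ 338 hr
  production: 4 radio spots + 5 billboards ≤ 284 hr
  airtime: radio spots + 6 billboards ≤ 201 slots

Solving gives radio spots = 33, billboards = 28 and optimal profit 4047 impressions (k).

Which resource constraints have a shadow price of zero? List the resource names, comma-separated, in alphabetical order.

budget: 61/77 (slack 16)
design: 338/338 (binding)
production: 272/284 (slack 12)
airtime: 201/201 (binding)
By complementary slackness, a constraint with positive slack has shadow price 0 → budget, production.

budget, production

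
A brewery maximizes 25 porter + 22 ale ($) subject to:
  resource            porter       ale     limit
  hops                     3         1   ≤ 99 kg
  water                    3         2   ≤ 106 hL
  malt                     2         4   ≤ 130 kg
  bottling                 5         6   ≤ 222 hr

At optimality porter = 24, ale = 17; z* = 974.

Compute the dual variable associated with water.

5

At the optimum: hops uses 89 of 99 (slack = 10); water uses 106 of 106 (binding); malt uses 116 of 130 (slack = 14); bottling uses 222 of 222 (binding).
Slack constraints have shadow price 0 (complementary slackness).
Dual feasibility on the basic columns requires 3·y_water + 5·y_bottling = 25, 2·y_water + 6·y_bottling = 22.
Solving: y_water = 5, y_bottling = 2.
Shadow price of water = 5.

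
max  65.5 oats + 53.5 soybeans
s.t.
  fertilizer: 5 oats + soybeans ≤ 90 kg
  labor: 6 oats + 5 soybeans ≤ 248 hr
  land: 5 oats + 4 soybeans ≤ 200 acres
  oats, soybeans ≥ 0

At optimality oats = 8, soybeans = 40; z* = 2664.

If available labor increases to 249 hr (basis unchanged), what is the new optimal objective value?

2669.5

At the optimum: fertilizer uses 80 of 90 (slack = 10); labor uses 248 of 248 (binding); land uses 200 of 200 (binding).
Since fertilizer is not tight, its dual is 0.
Dual feasibility on the basic columns requires 6·y_labor + 5·y_land = 65.5, 5·y_labor + 4·y_land = 53.5.
Solving: y_labor = 5.5, y_land = 6.5.
Δz = y_labor·Δb = 5.5 × (1) = 5.5, so new z* = 2664 + 5.5 = 2669.5.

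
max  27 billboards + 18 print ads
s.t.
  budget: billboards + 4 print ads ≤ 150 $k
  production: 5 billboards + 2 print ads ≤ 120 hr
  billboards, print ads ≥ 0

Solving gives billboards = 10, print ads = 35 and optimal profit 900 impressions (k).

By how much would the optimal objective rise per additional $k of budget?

2

Check each constraint at x*: budget 150/150 (tight); production 120/120 (tight).
From A_Bᵀ y = c: 1·y_budget + 5·y_production = 27; 4·y_budget + 2·y_production = 18.
→ y_budget = 2 and y_production = 5.
Shadow price of budget = 2.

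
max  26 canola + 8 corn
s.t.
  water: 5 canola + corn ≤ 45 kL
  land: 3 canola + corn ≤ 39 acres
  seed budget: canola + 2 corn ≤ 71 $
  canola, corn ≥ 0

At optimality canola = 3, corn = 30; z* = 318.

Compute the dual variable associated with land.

7

At the optimum: water uses 45 of 45 (binding); land uses 39 of 39 (binding); seed budget uses 63 of 71 (slack = 8).
By complementary slackness, y = 0 for the non-binding constraint.
From A_Bᵀ y = c: 5·y_water + 3·y_land = 26; 1·y_water + 1·y_land = 8.
Solving: y_water = 1, y_land = 7.
Shadow price of land = 7.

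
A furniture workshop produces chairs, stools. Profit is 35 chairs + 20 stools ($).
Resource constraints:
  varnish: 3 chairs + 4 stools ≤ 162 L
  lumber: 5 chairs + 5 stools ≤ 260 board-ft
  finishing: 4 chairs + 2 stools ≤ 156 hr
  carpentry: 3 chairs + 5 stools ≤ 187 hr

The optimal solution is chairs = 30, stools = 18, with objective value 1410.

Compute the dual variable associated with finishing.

Check each constraint at x*: varnish 162/162 (tight); lumber 240/260 (slack 20); finishing 156/156 (tight); carpentry 180/187 (slack 7).
Since lumber, carpentry are not tight, their duals are 0.
The binding rows give the dual system: 3·y_varnish + 4·y_finishing = 35 and 4·y_varnish + 2·y_finishing = 20.
This yields shadow prices y_varnish = 1, y_finishing = 8.
Shadow price of finishing = 8.

8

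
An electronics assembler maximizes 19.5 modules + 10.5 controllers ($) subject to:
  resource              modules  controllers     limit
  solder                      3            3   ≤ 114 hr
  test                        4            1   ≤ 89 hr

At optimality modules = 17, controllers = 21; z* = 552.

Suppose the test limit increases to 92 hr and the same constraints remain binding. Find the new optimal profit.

Both solder and test are binding at x*.
Dual feasibility on the basic columns requires 3·y_solder + 4·y_test = 19.5, 3·y_solder + 1·y_test = 10.5.
This yields shadow prices y_solder = 2.5, y_test = 3.
Δz = y_test·Δb = 3 × (3) = 9, so new z* = 552 + 9 = 561.

561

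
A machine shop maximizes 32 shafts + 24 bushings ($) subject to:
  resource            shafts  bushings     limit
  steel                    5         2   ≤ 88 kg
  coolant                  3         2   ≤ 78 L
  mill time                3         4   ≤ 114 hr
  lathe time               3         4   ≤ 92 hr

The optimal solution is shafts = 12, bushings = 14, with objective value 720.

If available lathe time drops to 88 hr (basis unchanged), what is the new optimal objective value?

704

Check each constraint at x*: steel 88/88 (tight); coolant 64/78 (slack 14); mill time 92/114 (slack 22); lathe time 92/92 (tight).
By complementary slackness, y = 0 for the non-binding constraints.
The binding rows give the dual system: 5·y_steel + 3·y_lathe time = 32 and 2·y_steel + 4·y_lathe time = 24.
Solving: y_steel = 4, y_lathe time = 4.
Δz = y_lathe time·Δb = 4 × (-4) = -16, so new z* = 720 − 16 = 704.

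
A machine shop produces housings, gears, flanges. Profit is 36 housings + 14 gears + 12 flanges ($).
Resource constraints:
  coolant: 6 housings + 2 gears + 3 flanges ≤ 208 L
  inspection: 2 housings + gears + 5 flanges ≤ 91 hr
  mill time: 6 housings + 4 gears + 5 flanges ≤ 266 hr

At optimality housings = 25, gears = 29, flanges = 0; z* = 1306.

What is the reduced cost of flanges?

-8

Binding: coolant and mill time. Non-binding: inspection (12 unused).
Slack constraints have shadow price 0 (complementary slackness).
The binding rows give the dual system: 6·y_coolant + 6·y_mill time = 36 and 2·y_coolant + 4·y_mill time = 14.
This yields shadow prices y_coolant = 5, y_mill time = 1.
Reduced cost of flanges: c₃ − yᵀa₃ = 12 − (5·3 + 1·5) = 12 − 20 = -8.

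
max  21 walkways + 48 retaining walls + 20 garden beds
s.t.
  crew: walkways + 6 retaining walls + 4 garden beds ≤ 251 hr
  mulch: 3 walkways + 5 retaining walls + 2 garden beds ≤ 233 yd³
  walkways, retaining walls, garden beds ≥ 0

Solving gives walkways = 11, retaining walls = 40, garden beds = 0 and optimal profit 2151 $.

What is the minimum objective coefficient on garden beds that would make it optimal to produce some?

24

Check each constraint at x*: crew 251/251 (tight); mulch 233/233 (tight).
From A_Bᵀ y = c: 1·y_crew + 3·y_mulch = 21; 6·y_crew + 5·y_mulch = 48.
Solving: y_crew = 3, y_mulch = 6.
garden beds enters the basis when its profit ≥ yᵀa₃ = 3·4 + 6·2 = 24.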